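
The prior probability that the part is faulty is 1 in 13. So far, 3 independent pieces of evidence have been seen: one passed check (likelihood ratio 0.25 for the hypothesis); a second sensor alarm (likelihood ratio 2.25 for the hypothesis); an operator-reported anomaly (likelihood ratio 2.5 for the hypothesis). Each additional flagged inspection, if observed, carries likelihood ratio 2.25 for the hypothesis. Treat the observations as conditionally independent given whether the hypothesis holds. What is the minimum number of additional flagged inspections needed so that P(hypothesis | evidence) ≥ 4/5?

Prior odds = (1/13)/(12/13) = 1/12.
Combined Bayes factor of the evidence already in hand = 0.25 × 2.25 × 2.5 = 1.40625.
Odds after that evidence = (1/12) × 1.40625 = 0.1171875.
Target odds = 0.8/0.2 = 4.
Need 2.25ⁿ ≥ 4 ÷ 0.1171875 = 512/15.
2.25⁴ = 25.62890625 falls short of 512/15 but 2.25⁵ = 59049/1024 reaches it, so n = 5.

5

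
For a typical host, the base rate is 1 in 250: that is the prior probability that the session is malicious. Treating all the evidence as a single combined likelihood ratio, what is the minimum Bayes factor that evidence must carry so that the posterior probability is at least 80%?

996

Prior odds = 0.004/0.996 = 1/249.
Target odds = 0.8/0.2 = 4.
Required Bayes factor = 4 ÷ (1/249) = 996.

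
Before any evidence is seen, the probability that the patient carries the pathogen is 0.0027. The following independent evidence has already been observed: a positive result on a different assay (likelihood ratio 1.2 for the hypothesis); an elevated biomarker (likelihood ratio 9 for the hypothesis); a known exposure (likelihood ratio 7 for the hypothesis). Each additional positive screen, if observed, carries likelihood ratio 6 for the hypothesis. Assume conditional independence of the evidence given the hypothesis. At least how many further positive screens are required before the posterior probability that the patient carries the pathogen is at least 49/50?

4

Prior odds = 0.0027/0.9973 = 27/9973.
Combined Bayes factor of the evidence already in hand = 1.2 × 9 × 7 = 75.6.
Odds after that evidence = (27/9973) × 75.6 = 10206/49865.
Target odds = 0.98/0.02 = 49.
Need 6ⁿ ≥ 49 ÷ (10206/49865) = 349055/1458.
6³ = 216 falls short of 349055/1458 but 6⁴ = 1296 reaches it, so n = 4.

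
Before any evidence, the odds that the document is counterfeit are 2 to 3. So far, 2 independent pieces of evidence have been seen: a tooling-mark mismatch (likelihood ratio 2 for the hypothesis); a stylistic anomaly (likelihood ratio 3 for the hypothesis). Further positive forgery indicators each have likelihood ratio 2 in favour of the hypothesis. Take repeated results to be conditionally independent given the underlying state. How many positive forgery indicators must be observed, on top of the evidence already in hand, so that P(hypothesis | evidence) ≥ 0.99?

5

Prior odds = 2/3.
Combined Bayes factor of the evidence already in hand = 2 × 3 = 6.
Odds after that evidence = (2/3) × 6 = 4.
Target odds = 0.99/0.01 = 99.
Need 2ⁿ ≥ 99 ÷ 4 = 24.75.
2⁴ = 16 falls short of 24.75 but 2⁵ = 32 reaches it, so n = 5.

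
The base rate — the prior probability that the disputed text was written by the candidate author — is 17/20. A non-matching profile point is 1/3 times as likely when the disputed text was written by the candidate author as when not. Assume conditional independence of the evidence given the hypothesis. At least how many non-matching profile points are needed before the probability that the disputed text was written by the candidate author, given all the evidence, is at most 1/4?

3

Prior odds = 0.85/0.15 = 17/3.
Likelihood ratio per non-matching profile point = 1/3.
Target posterior odds = 0.25/0.75 = 1/3.
Need (17/3) × (1/3)ⁿ ≤ 1/3, i.e. (1/3)ⁿ ≤ 1/17.
(1/3)² = 1/9 is still above 1/17 but (1/3)³ = 1/27 is at or below it, so n = 3.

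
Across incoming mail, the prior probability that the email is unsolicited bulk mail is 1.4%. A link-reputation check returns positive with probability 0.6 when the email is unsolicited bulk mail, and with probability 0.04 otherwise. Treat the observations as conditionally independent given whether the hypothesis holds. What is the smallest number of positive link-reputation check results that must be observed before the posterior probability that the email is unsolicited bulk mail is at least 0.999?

Prior odds: 0.014 ÷ 0.986 = 7/493.
Likelihood ratio of a positive result = 0.6/0.04 = 15.
Target odds: 0.999 ÷ 0.001 = 999.
Require 15ⁿ ≥ 999 ÷ (7/493) = 492507/7.
15⁴ = 50625 falls short of 492507/7 but 15⁵ = 759375 reaches it, so n = 5.

5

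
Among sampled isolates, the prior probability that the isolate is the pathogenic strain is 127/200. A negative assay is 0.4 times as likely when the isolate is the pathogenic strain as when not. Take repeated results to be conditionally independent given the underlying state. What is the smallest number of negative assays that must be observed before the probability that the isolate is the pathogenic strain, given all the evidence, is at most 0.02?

5

Prior odds = 0.635/0.365 = 127/73.
Likelihood ratio per negative assay = 0.4.
Target posterior odds = 0.02/0.98 = 1/49.
Require 0.4ⁿ ≤ 1/49 ÷ (127/73) = 73/6223.
0.4⁴ = 0.0256 is still above 73/6223 but 0.4⁵ = 0.01024 is at or below it, so n = 5.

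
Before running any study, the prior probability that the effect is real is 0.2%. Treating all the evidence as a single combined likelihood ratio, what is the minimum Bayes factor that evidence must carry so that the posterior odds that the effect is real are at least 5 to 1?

2495

Prior odds = 0.002/0.998 = 1/499.
Target odds = 5.
Required Bayes factor = 5 ÷ (1/499) = 2495.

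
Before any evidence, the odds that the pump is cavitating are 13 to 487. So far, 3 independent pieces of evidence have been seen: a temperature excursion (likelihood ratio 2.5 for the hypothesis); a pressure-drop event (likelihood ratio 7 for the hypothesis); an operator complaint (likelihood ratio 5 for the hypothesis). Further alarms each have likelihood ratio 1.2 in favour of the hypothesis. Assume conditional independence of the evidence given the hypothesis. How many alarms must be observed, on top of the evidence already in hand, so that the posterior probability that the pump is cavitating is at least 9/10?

Prior odds = 13/487.
Combined Bayes factor of the evidence already in hand = 2.5 × 7 × 5 = 87.5.
Odds after that evidence = (13/487) × 87.5 = 2275/974.
Target odds = 0.9/0.1 = 9.
Need 1.2ⁿ ≥ 9 ÷ (2275/974) = 8766/2275.
1.2⁷ = 279936/78125 falls short of 8766/2275 but 1.2⁸ = 1679616/390625 reaches it, so n = 8.

8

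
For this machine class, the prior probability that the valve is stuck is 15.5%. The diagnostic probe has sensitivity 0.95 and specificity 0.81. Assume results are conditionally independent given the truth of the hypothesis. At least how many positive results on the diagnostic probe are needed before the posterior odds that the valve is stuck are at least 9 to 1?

Prior odds: 0.155 ÷ 0.845 = 31/169.
False-positive rate = 1 − 0.81 = 0.19; likelihood ratio of a positive = 0.95/0.19 = 5.
Target odds = 9.
Need (31/169) × 5ⁿ ≥ 9, i.e. 5ⁿ ≥ 1521/31.
5² = 25 falls short of 1521/31 but 5³ = 125 reaches it, so n = 3.

3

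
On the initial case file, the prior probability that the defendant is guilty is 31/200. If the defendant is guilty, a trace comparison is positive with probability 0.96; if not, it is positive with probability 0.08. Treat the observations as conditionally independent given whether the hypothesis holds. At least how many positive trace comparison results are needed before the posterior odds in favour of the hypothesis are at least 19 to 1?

Prior odds = 0.155/0.845 = 31/169.
Likelihood ratio of a positive = 0.96/0.08 = 12.
Target odds = 19.
Need (31/169) × 12ⁿ ≥ 19, i.e. 12ⁿ ≥ 3211/31.
12¹ = 12 falls short of 3211/31 but 12² = 144 reaches it, so n = 2.

2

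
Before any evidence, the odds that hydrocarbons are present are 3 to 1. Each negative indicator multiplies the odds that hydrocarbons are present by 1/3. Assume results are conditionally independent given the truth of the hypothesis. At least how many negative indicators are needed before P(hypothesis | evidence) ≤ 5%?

4

Prior odds = 3.
Likelihood ratio per negative indicator = 1/3.
Target odds: 0.05 ÷ 0.95 = 1/19.
Require (1/3)ⁿ ≤ 1/19 ÷ 3 = 1/57.
(1/3)³ = 1/27 is still above 1/57 but (1/3)⁴ = 1/81 is at or below it, so n = 4.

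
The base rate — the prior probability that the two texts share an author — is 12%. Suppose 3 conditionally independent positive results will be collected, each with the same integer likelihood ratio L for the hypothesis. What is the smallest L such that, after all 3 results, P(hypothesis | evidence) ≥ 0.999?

Prior odds = 0.12/0.88 = 3/22.
Target odds = 0.999/0.001 = 999.
Need L³ ≥ 999 ÷ (3/22) = 7326.
19³ = 6859 < 7326 ≤ 8000 = 20³, so L = 20.

20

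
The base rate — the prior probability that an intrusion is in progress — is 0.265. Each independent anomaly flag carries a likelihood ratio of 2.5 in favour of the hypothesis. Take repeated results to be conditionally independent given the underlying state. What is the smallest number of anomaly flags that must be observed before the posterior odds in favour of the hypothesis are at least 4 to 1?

3

Prior odds = 0.265/0.735 = 53/147.
Likelihood ratio per anomaly flag = 2.5.
Target odds = 4.
Require 2.5ⁿ ≥ 4 ÷ (53/147) = 588/53.
2.5² = 6.25 falls short of 588/53 but 2.5³ = 15.625 reaches it, so n = 3.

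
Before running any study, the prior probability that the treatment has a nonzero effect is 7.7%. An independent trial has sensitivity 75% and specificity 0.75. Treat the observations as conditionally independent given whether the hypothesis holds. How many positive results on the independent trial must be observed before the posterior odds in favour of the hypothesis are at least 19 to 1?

5

Prior odds = 0.077/0.923 = 77/923.
False-positive rate = 1 − 0.75 = 0.25; likelihood ratio of a positive = 0.75/0.25 = 3.
Target odds = 19.
Need (77/923) × 3ⁿ ≥ 19, i.e. 3ⁿ ≥ 17537/77.
3⁴ = 81 falls short of 17537/77 but 3⁵ = 243 reaches it, so n = 5.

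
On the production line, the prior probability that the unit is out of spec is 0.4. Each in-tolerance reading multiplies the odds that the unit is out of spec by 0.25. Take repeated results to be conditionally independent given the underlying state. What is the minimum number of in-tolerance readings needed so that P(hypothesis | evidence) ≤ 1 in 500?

5

Prior odds: 0.4 ÷ 0.6 = 2/3.
Likelihood ratio per in-tolerance reading = 0.25.
Target odds: 0.002 ÷ 0.998 = 1/499.
Require 0.25ⁿ ≤ 1/499 ÷ (2/3) = 3/998.
0.25⁴ = 0.00390625 is still above 3/998 but 0.25⁵ = 1/1024 is at or below it, so n = 5.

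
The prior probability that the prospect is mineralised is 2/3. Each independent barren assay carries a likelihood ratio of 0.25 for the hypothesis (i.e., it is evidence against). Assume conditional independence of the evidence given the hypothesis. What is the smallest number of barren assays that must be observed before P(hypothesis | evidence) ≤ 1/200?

Prior odds: (2/3) ÷ (1/3) = 2.
Likelihood ratio per barren assay = 0.25.
Target odds: 0.005 ÷ 0.995 = 1/199.
Need 2 × 0.25ⁿ ≤ 1/199, i.e. 0.25ⁿ ≤ 1/398.
0.25⁴ = 0.00390625 is still above 1/398 but 0.25⁵ = 1/1024 is at or below it, so n = 5.

5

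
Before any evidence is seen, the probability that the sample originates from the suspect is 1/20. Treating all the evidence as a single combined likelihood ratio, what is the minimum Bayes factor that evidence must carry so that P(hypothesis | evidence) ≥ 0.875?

133

Prior odds = 0.05/0.95 = 1/19.
Target odds = 0.875/0.125 = 7.
Required Bayes factor = 7 ÷ (1/19) = 133.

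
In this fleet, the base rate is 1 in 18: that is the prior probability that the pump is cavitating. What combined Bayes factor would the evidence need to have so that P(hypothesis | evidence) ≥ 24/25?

Prior odds = (1/18)/(17/18) = 1/17.
Target odds = 0.96/0.04 = 24.
Required Bayes factor = 24 ÷ (1/17) = 408.

408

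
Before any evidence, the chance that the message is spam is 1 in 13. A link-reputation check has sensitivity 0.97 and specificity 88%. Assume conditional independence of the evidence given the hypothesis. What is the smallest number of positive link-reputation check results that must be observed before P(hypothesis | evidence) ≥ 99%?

4

Prior odds: (1/13) ÷ (12/13) = 1/12.
False-positive rate = 1 − 0.88 = 0.12; likelihood ratio of a positive = 0.97/0.12 = 97/12.
Target odds: 0.99 ÷ 0.01 = 99.
Need (1/12) × (97/12)ⁿ ≥ 99, i.e. (97/12)ⁿ ≥ 1188.
(97/12)³ = 912673/1728 falls short of 1188 but (97/12)⁴ = 88529281/20736 reaches it, so n = 4.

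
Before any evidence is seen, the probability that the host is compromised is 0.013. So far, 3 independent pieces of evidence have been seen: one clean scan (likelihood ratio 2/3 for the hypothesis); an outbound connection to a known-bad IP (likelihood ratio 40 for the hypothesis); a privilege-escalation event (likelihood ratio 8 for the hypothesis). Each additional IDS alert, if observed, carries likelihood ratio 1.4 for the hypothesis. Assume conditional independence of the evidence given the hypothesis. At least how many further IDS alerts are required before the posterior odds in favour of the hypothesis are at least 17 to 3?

3

Prior odds = 0.013/0.987 = 13/987.
Combined Bayes factor of the evidence already in hand = (2/3) × 40 × 8 = 640/3.
Odds after that evidence = (13/987) × 640/3 = 8320/2961.
Target odds = 17/3.
Need 1.4ⁿ ≥ 17/3 ÷ (8320/2961) = 16779/8320.
1.4² = 1.96 falls short of 16779/8320 but 1.4³ = 2.744 reaches it, so n = 3.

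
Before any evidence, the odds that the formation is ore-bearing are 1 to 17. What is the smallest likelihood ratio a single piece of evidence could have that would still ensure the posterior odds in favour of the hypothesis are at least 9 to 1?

153

Prior odds = 1/17.
Target odds = 9.
Required Bayes factor = 9 ÷ (1/17) = 153.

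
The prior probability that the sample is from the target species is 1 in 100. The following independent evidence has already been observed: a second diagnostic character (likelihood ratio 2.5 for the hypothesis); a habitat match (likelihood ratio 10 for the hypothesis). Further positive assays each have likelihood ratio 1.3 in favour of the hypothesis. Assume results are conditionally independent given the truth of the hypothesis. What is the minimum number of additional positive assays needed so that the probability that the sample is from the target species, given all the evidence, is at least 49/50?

21

Prior odds = 0.01/0.99 = 1/99.
Combined Bayes factor of the evidence already in hand = 2.5 × 10 = 25.
Odds after that evidence = (1/99) × 25 = 25/99.
Target odds = 0.98/0.02 = 49.
Need 1.3ⁿ ≥ 49 ÷ (25/99) = 194.04.
1.3²⁰ ≈190.05 falls short of 194.04 but 1.3²¹ ≈247.065 reaches it, so n = 21.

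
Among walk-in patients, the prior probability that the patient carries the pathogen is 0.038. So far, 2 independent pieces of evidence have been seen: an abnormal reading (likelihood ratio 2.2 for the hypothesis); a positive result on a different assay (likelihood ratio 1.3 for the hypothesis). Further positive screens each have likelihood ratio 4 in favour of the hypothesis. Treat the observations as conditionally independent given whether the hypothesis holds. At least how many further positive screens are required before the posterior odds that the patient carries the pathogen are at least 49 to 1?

5

Prior odds = 0.038/0.962 = 19/481.
Combined Bayes factor of the evidence already in hand = 2.2 × 1.3 = 2.86.
Odds after that evidence = (19/481) × 2.86 = 209/1850.
Target odds = 49.
Need 4ⁿ ≥ 49 ÷ (209/1850) = 90650/209.
4⁴ = 256 falls short of 90650/209 but 4⁵ = 1024 reaches it, so n = 5.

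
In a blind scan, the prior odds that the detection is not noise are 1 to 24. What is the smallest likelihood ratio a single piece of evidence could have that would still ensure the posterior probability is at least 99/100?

2376

Prior odds = 1/24.
Target odds = 0.99/0.01 = 99.
Required Bayes factor = 99 ÷ (1/24) = 2376.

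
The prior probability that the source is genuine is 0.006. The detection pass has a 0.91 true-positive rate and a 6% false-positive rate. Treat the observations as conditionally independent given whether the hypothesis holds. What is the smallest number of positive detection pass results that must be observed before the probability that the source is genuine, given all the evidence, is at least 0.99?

Prior odds = 0.006/0.994 = 3/497.
Likelihood ratio of a positive result = 0.91/0.06 = 91/6.
Target posterior odds = 0.99/0.01 = 99.
Need (3/497) × (91/6)ⁿ ≥ 99, i.e. (91/6)ⁿ ≥ 16401.
(91/6)³ = 753571/216 falls short of 16401 but (91/6)⁴ = 68574961/1296 reaches it, so n = 4.

4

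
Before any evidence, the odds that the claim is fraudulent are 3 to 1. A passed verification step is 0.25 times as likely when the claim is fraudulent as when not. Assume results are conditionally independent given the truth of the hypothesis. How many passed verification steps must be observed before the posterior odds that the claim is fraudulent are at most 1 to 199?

5

Prior odds = 3.
Likelihood ratio per passed verification step = 0.25.
Target odds = 1/199.
Require 0.25ⁿ ≤ 1/199 ÷ 3 = 1/597.
0.25⁴ = 0.00390625 is still above 1/597 but 0.25⁵ = 1/1024 is at or below it, so n = 5.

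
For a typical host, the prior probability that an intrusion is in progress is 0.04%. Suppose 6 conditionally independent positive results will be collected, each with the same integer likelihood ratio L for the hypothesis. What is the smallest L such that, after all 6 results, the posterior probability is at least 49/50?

Prior odds = 0.0004/0.9996 = 1/2499.
Target odds = 0.98/0.02 = 49.
Need L⁶ ≥ 49 ÷ (1/2499) = 122451.
7⁶ = 117649 < 122451 ≤ 262144 = 8⁶, so L = 8.

8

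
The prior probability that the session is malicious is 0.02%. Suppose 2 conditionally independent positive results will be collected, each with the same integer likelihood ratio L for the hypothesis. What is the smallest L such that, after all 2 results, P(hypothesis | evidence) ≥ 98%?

495

Prior odds = 0.0002/0.9998 = 1/4999.
Target odds = 0.98/0.02 = 49.
Need L² ≥ 49 ÷ (1/4999) = 244951.
494² = 244036 < 244951 ≤ 245025 = 495², so L = 495.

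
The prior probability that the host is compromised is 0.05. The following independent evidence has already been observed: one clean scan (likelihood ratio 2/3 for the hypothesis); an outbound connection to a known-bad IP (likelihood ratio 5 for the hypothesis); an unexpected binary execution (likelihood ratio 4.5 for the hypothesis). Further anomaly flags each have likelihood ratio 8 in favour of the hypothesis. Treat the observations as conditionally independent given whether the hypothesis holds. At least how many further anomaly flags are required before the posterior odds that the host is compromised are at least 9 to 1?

Prior odds = 0.05/0.95 = 1/19.
Combined Bayes factor of the evidence already in hand = (2/3) × 5 × 4.5 = 15.
Odds after that evidence = (1/19) × 15 = 15/19.
Target odds = 9.
Need 8ⁿ ≥ 9 ÷ (15/19) = 11.4.
8¹ = 8 falls short of 11.4 but 8² = 64 reaches it, so n = 2.

2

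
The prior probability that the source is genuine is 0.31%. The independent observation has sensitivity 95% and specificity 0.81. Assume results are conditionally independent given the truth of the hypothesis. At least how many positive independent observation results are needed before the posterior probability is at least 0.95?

6

Prior odds = 0.0031/0.9969 = 31/9969.
False-positive rate = 1 − 0.81 = 0.19; likelihood ratio of a positive = 0.95/0.19 = 5.
Target odds: 0.95 ÷ 0.05 = 19.
Require 5ⁿ ≥ 19 ÷ (31/9969) = 189411/31.
5⁵ = 3125 falls short of 189411/31 but 5⁶ = 15625 reaches it, so n = 6.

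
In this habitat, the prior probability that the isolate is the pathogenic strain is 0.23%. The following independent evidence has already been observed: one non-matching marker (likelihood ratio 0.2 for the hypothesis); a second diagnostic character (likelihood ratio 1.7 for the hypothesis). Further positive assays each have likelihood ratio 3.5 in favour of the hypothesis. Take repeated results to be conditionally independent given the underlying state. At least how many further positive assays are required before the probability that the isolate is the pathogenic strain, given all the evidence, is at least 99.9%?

Prior odds = 0.0023/0.9977 = 23/9977.
Combined Bayes factor of the evidence already in hand = 0.2 × 1.7 = 0.34.
Odds after that evidence = (23/9977) × 0.34 = 391/498850.
Target odds = 0.999/0.001 = 999.
Need 3.5ⁿ ≥ 999 ÷ (391/498850) = 498351150/391.
3.5¹¹ ≈965492 falls short of 498351150/391 but 3.5¹² ≈3.37922e+06 reaches it, so n = 12.

12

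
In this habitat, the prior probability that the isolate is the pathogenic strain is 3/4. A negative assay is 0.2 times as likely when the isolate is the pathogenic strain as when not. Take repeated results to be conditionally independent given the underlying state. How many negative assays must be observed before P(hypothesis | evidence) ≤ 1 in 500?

Prior odds: 0.75 ÷ 0.25 = 3.
Likelihood ratio per negative assay = 0.2.
Target posterior odds = 0.002/0.998 = 1/499.
Need 3 × 0.2ⁿ ≤ 1/499, i.e. 0.2ⁿ ≤ 1/1497.
0.2⁴ = 0.0016 is still above 1/1497 but 0.2⁵ = 0.00032 is at or below it, so n = 5.

5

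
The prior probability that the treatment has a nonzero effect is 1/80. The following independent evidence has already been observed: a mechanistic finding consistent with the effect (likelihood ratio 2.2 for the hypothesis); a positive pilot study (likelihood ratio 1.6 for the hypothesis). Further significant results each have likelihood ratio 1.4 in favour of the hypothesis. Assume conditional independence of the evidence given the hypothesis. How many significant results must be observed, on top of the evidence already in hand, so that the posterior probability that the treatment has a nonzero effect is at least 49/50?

21

Prior odds = 0.0125/0.9875 = 1/79.
Combined Bayes factor of the evidence already in hand = 2.2 × 1.6 = 3.52.
Odds after that evidence = (1/79) × 3.52 = 88/1975.
Target odds = 0.98/0.02 = 49.
Need 1.4ⁿ ≥ 49 ÷ (88/1975) = 96775/88.
1.4²⁰ ≈836.683 falls short of 96775/88 but 1.4²¹ ≈1171.36 reaches it, so n = 21.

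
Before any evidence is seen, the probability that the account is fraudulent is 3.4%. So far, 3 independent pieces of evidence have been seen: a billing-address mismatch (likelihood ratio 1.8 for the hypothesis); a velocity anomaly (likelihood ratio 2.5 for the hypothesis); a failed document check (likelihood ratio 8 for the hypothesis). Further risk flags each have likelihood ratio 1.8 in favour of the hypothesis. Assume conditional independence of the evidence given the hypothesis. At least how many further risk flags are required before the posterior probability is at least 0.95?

5

Prior odds = 0.034/0.966 = 17/483.
Combined Bayes factor of the evidence already in hand = 1.8 × 2.5 × 8 = 36.
Odds after that evidence = (17/483) × 36 = 204/161.
Target odds = 0.95/0.05 = 19.
Need 1.8ⁿ ≥ 19 ÷ (204/161) = 3059/204.
1.8⁴ = 10.4976 falls short of 3059/204 but 1.8⁵ = 18.89568 reaches it, so n = 5.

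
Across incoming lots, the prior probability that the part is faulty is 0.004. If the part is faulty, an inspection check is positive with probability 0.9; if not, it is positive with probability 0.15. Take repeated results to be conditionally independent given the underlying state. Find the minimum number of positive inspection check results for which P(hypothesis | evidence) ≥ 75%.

4

Prior odds = 0.004/0.996 = 1/249.
Likelihood ratio of a positive = 0.9/0.15 = 6.
Target odds: 0.75 ÷ 0.25 = 3.
Require 6ⁿ ≥ 3 ÷ (1/249) = 747.
6³ = 216 falls short of 747 but 6⁴ = 1296 reaches it, so n = 4.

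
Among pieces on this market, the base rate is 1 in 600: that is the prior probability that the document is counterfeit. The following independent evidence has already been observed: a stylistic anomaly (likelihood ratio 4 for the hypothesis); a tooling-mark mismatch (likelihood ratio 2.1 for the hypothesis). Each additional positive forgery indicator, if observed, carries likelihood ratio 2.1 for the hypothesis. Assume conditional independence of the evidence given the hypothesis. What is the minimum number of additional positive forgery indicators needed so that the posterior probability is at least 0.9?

Prior odds = (1/600)/(599/600) = 1/599.
Combined Bayes factor of the evidence already in hand = 4 × 2.1 = 8.4.
Odds after that evidence = (1/599) × 8.4 = 42/2995.
Target odds = 0.9/0.1 = 9.
Need 2.1ⁿ ≥ 9 ÷ (42/2995) = 8985/14.
2.1⁸ ≈378.229 falls short of 8985/14 but 2.1⁹ ≈794.28 reaches it, so n = 9.

9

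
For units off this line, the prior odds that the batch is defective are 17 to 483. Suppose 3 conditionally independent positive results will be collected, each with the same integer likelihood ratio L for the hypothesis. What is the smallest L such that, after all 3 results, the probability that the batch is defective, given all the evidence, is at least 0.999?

31

Prior odds = 17/483.
Target odds = 0.999/0.001 = 999.
Need L³ ≥ 999 ÷ (17/483) = 482517/17.
30³ = 27000 < 482517/17 ≤ 29791 = 31³, so L = 31.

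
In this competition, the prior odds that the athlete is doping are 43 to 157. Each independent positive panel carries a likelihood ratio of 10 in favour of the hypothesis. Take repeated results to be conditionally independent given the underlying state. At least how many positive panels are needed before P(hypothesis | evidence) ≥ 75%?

2

Prior odds = 43/157.
Likelihood ratio per positive panel = 10.
Target posterior odds = 0.75/0.25 = 3.
Require 10ⁿ ≥ 3 ÷ (43/157) = 471/43.
10¹ = 10 falls short of 471/43 but 10² = 100 reaches it, so n = 2.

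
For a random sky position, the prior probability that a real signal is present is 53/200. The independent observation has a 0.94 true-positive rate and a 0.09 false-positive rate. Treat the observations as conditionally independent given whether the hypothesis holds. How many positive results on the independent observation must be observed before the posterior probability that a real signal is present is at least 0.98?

3

Prior odds = 0.265/0.735 = 53/147.
Likelihood ratio of a positive result = 0.94/0.09 = 94/9.
Target odds: 0.98 ÷ 0.02 = 49.
Need (53/147) × (94/9)ⁿ ≥ 49, i.e. (94/9)ⁿ ≥ 7203/53.
(94/9)² = 8836/81 falls short of 7203/53 but (94/9)³ = 830584/729 reaches it, so n = 3.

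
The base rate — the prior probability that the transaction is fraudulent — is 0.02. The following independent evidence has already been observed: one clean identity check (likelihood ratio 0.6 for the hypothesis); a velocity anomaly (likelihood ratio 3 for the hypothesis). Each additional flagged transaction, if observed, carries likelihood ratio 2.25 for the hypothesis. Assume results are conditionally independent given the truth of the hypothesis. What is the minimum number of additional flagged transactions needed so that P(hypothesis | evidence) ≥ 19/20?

8

Prior odds = 0.02/0.98 = 1/49.
Combined Bayes factor of the evidence already in hand = 0.6 × 3 = 1.8.
Odds after that evidence = (1/49) × 1.8 = 9/245.
Target odds = 0.95/0.05 = 19.
Need 2.25ⁿ ≥ 19 ÷ (9/245) = 4655/9.
2.25⁷ = 4782969/16384 falls short of 4655/9 but 2.25⁸ = 43046721/65536 reaches it, so n = 8.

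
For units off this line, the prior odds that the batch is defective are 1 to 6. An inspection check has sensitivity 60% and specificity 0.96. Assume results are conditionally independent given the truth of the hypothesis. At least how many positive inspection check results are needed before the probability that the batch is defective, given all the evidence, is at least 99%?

Prior odds = 1/6.
False-positive rate = 1 − 0.96 = 0.04; likelihood ratio of a positive = 0.6/0.04 = 15.
Target odds: 0.99 ÷ 0.01 = 99.
Need (1/6) × 15ⁿ ≥ 99, i.e. 15ⁿ ≥ 594.
15² = 225 falls short of 594 but 15³ = 3375 reaches it, so n = 3.

3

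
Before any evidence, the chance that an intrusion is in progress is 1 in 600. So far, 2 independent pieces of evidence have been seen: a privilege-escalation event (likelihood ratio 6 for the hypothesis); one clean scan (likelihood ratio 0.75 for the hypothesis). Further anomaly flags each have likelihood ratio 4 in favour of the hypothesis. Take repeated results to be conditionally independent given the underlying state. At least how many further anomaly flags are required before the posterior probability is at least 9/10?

6

Prior odds = (1/600)/(599/600) = 1/599.
Combined Bayes factor of the evidence already in hand = 6 × 0.75 = 4.5.
Odds after that evidence = (1/599) × 4.5 = 9/1198.
Target odds = 0.9/0.1 = 9.
Need 4ⁿ ≥ 9 ÷ (9/1198) = 1198.
4⁵ = 1024 falls short of 1198 but 4⁶ = 4096 reaches it, so n = 6.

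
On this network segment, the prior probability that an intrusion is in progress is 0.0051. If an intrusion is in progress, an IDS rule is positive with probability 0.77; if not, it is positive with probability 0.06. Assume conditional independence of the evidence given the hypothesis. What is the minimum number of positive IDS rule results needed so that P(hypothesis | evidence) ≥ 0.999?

Prior odds: 0.0051 ÷ 0.9949 = 51/9949.
Likelihood ratio of a positive = 0.77/0.06 = 77/6.
Target odds: 0.999 ÷ 0.001 = 999.
Require (77/6)ⁿ ≥ 999 ÷ (51/9949) = 3313017/17.
(77/6)⁴ = 35153041/1296 falls short of 3313017/17 but (77/6)⁵ ≈348095 reaches it, so n = 5.

5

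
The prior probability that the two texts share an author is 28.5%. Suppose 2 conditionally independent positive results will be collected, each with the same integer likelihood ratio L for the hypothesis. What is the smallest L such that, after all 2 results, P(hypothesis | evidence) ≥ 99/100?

16

Prior odds = 0.285/0.715 = 57/143.
Target odds = 0.99/0.01 = 99.
Need L² ≥ 99 ÷ (57/143) = 4719/19.
15² = 225 < 4719/19 ≤ 256 = 16², so L = 16.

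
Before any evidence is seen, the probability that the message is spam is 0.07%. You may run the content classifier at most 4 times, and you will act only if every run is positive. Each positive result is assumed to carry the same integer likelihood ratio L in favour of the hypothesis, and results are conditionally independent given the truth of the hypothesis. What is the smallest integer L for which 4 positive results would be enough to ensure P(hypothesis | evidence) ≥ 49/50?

17

Prior odds = 0.0007/0.9993 = 7/9993.
Target odds = 0.98/0.02 = 49.
Need L⁴ ≥ 49 ÷ (7/9993) = 69951.
16⁴ = 65536 < 69951 ≤ 83521 = 17⁴, so L = 17.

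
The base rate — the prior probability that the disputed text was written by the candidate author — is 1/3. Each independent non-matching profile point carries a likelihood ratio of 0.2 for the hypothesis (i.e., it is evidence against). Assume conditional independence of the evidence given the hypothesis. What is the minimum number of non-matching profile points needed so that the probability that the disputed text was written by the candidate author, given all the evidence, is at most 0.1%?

Prior odds = (1/3)/(2/3) = 0.5.
Likelihood ratio per non-matching profile point = 0.2.
Target odds: 0.001 ÷ 0.999 = 1/999.
Need 0.5 × 0.2ⁿ ≤ 1/999, i.e. 0.2ⁿ ≤ 2/999.
0.2³ = 0.008 is still above 2/999 but 0.2⁴ = 0.0016 is at or below it, so n = 4.

4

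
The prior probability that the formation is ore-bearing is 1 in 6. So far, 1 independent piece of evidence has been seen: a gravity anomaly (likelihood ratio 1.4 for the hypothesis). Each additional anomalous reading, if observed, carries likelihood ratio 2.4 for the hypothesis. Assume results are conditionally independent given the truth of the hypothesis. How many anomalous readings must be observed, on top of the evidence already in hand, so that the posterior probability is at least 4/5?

Prior odds = (1/6)/(5/6) = 0.2.
Bayes factor of the evidence already in hand = 1.4.
Odds after that evidence = 0.2 × 1.4 = 0.28.
Target odds = 0.8/0.2 = 4.
Need 2.4ⁿ ≥ 4 ÷ 0.28 = 100/7.
2.4³ = 13.824 falls short of 100/7 but 2.4⁴ = 33.1776 reaches it, so n = 4.

4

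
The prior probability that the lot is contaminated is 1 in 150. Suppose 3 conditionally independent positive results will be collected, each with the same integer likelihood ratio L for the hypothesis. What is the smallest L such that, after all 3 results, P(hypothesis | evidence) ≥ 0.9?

12

Prior odds = (1/150)/(149/150) = 1/149.
Target odds = 0.9/0.1 = 9.
Need L³ ≥ 9 ÷ (1/149) = 1341.
11³ = 1331 < 1341 ≤ 1728 = 12³, so L = 12.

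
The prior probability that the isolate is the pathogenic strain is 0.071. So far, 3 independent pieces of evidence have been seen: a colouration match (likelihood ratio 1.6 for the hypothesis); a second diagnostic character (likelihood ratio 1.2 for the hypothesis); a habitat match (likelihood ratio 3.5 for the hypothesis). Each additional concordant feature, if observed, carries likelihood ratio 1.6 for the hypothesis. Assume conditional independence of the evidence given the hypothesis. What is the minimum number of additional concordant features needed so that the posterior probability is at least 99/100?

12

Prior odds = 0.071/0.929 = 71/929.
Combined Bayes factor of the evidence already in hand = 1.6 × 1.2 × 3.5 = 6.72.
Odds after that evidence = (71/929) × 6.72 = 11928/23225.
Target odds = 0.99/0.01 = 99.
Need 1.6ⁿ ≥ 99 ÷ (11928/23225) = 766425/3976.
1.6¹¹ ≈175.922 falls short of 766425/3976 but 1.6¹² ≈281.475 reaches it, so n = 12.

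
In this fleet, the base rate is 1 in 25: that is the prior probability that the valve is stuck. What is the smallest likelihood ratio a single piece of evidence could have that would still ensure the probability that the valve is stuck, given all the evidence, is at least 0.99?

Prior odds = 0.04/0.96 = 1/24.
Target odds = 0.99/0.01 = 99.
Required Bayes factor = 99 ÷ (1/24) = 2376.

2376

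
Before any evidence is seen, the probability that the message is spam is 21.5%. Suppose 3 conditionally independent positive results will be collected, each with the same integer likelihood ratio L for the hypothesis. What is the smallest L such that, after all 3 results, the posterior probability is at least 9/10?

Prior odds = 0.215/0.785 = 43/157.
Target odds = 0.9/0.1 = 9.
Need L³ ≥ 9 ÷ (43/157) = 1413/43.
3³ = 27 < 1413/43 ≤ 64 = 4³, so L = 4.

4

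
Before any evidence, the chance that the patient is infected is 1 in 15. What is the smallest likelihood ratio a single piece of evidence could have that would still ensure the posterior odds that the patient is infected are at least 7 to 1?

98

Prior odds = (1/15)/(14/15) = 1/14.
Target odds = 7.
Required Bayes factor = 7 ÷ (1/14) = 98.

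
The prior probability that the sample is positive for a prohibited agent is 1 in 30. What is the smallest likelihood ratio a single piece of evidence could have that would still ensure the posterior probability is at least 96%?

696

Prior odds = (1/30)/(29/30) = 1/29.
Target odds = 0.96/0.04 = 24.
Required Bayes factor = 24 ÷ (1/29) = 696.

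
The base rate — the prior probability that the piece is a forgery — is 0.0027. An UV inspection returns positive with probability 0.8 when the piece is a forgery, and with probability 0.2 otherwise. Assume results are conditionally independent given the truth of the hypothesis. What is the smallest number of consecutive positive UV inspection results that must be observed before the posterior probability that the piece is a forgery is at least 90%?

6

Prior odds = 0.0027/0.9973 = 27/9973.
Likelihood ratio of a positive result = 0.8/0.2 = 4.
Target odds: 0.9 ÷ 0.1 = 9.
Need (27/9973) × 4ⁿ ≥ 9, i.e. 4ⁿ ≥ 9973/3.
4⁵ = 1024 falls short of 9973/3 but 4⁶ = 4096 reaches it, so n = 6.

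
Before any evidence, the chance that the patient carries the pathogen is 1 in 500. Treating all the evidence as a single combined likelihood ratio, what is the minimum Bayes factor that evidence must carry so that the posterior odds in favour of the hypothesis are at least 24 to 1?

11976

Prior odds = 0.002/0.998 = 1/499.
Target odds = 24.
Required Bayes factor = 24 ÷ (1/499) = 11976.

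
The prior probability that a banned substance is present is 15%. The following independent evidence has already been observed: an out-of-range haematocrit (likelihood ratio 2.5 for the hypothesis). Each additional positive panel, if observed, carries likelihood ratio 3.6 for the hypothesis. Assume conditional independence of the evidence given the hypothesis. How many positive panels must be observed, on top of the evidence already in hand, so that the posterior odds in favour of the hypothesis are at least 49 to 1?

4

Prior odds = 0.15/0.85 = 3/17.
Bayes factor of the evidence already in hand = 2.5.
Odds after that evidence = (3/17) × 2.5 = 15/34.
Target odds = 49.
Need 3.6ⁿ ≥ 49 ÷ (15/34) = 1666/15.
3.6³ = 46.656 falls short of 1666/15 but 3.6⁴ = 167.9616 reaches it, so n = 4.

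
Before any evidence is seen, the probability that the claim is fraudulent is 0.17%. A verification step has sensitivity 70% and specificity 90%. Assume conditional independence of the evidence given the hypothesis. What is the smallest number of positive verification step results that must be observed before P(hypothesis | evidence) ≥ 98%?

6

Prior odds: 0.0017 ÷ 0.9983 = 17/9983.
False-positive rate = 1 − 0.9 = 0.1; likelihood ratio of a positive = 0.7/0.1 = 7.
Target posterior odds = 0.98/0.02 = 49.
Require 7ⁿ ≥ 49 ÷ (17/9983) = 489167/17.
7⁵ = 16807 falls short of 489167/17 but 7⁶ = 117649 reaches it, so n = 6.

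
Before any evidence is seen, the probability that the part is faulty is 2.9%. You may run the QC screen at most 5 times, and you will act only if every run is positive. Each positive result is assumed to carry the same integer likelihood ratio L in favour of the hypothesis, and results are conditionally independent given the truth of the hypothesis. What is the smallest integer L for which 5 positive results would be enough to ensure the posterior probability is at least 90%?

4

Prior odds = 0.029/0.971 = 29/971.
Target odds = 0.9/0.1 = 9.
Need L⁵ ≥ 9 ÷ (29/971) = 8739/29.
3⁵ = 243 < 8739/29 ≤ 1024 = 4⁵, so L = 4.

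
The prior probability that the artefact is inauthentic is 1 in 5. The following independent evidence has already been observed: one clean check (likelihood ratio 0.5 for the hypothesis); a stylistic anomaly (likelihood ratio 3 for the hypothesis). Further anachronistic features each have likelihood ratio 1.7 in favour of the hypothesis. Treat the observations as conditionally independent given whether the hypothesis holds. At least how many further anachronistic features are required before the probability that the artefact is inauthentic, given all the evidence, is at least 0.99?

Prior odds = 0.2/0.8 = 0.25.
Combined Bayes factor of the evidence already in hand = 0.5 × 3 = 1.5.
Odds after that evidence = 0.25 × 1.5 = 0.375.
Target odds = 0.99/0.01 = 99.
Need 1.7ⁿ ≥ 99 ÷ 0.375 = 264.
1.7¹⁰ ≈201.599 falls short of 264 but 1.7¹¹ ≈342.719 reaches it, so n = 11.

11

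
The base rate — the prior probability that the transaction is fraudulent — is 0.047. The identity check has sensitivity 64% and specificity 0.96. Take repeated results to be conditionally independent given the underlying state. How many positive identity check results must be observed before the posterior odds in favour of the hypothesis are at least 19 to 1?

Prior odds: 0.047 ÷ 0.953 = 47/953.
False-positive rate = 1 − 0.96 = 0.04; likelihood ratio of a positive = 0.64/0.04 = 16.
Target odds = 19.
Require 16ⁿ ≥ 19 ÷ (47/953) = 18107/47.
16² = 256 falls short of 18107/47 but 16³ = 4096 reaches it, so n = 3.

3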